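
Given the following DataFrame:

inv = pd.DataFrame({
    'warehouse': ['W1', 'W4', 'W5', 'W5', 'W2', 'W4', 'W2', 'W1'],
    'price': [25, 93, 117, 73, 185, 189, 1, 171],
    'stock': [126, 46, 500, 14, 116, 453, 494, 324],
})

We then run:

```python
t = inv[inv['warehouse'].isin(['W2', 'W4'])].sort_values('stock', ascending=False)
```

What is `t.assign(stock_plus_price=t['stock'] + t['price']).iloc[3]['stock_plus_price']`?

filter rows where warehouse in ['W2', 'W4']:
  warehouse  price  stock
1        W4     93     46
4        W2    185    116
5        W4    189    453
6        W2      1    494
sort by stock descending:
  warehouse  price  stock
6        W2      1    494
5        W4    189    453
4        W2    185    116
1        W4     93     46
add column stock_plus_price = t['stock'] + t['price']:
  warehouse  price  stock  stock_plus_price
6        W2      1    494               495
5        W4    189    453               642
4        W2    185    116               301
1        W4     93     46               139

139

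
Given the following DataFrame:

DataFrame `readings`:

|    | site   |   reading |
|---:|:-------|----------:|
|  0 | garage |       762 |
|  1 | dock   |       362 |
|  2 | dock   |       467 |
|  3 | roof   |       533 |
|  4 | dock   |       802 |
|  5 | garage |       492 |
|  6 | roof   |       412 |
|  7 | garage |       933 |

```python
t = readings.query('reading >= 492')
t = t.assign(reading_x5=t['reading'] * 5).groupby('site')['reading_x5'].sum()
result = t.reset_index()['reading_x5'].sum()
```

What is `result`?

filter rows where reading >= 492:
     site  reading
0  garage      762
3    roof      533
4    dock      802
5  garage      492
7  garage      933
add column reading_x5 = t['reading'] * 5:
     site  reading  reading_x5
0  garage      762        3810
3    roof      533        2665
4    dock      802        4010
5  garage      492        2460
7  garage      933        4665
group by site, sum of reading_x5:
site
dock       4010
garage    10935
roof       2665
Name: reading_x5, dtype: int64
reset_index():
     site  reading_x5
0    dock        4010
1  garage       10935
2    roof        2665
Taking the sum of column 'reading_x5' gives 17610.

17610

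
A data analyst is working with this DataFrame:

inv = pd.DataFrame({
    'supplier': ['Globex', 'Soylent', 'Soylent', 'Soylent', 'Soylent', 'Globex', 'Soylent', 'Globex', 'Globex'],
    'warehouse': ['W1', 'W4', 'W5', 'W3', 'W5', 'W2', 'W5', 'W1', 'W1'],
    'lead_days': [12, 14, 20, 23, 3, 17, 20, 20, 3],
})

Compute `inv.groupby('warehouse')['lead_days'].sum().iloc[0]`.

group by warehouse, sum of lead_days:
warehouse
W1    35
W2    17
W3    23
W4    14
W5    43
Name: lead_days, dtype: int64
Hence 35.

35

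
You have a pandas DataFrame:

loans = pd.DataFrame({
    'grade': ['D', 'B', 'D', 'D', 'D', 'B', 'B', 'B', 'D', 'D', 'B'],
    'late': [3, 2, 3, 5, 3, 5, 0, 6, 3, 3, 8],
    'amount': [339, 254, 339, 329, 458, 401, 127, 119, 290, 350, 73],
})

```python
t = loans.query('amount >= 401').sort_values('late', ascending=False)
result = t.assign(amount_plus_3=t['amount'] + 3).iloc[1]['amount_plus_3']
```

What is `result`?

461

filter rows where amount >= 401:
  grade  late  amount
4     D     3     458
5     B     5     401
sort by late descending:
  grade  late  amount
5     B     5     401
4     D     3     458
add column amount_plus_3 = t['amount'] + 3:
  grade  late  amount  amount_plus_3
5     B     5     401            404
4     D     3     458            461
Taking the value at position 1, column 'amount_plus_3' gives 461.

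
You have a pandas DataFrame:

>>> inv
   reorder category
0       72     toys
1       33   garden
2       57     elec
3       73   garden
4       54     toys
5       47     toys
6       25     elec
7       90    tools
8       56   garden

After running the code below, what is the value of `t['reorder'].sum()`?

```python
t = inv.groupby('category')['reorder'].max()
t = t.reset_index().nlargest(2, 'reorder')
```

group by category, max of reorder:
category
elec      57
garden    73
tools     90
toys      72
Name: reorder, dtype: int64
reset_index():
  category  reorder
0     elec       57
1   garden       73
2    tools       90
3     toys       72
take 2 rows with largest reorder:
  category  reorder
2    tools       90
1   garden       73
Hence 163.

163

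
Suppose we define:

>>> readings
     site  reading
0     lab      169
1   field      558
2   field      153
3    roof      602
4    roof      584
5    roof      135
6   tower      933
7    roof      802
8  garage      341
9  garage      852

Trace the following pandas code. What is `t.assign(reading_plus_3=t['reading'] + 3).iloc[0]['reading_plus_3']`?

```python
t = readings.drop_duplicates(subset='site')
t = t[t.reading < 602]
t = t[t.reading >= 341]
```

561

drop duplicate site (keep=first):
     site  reading
0     lab      169
1   field      558
3    roof      602
6   tower      933
8  garage      341
filter rows where reading < 602:
     site  reading
0     lab      169
1   field      558
8  garage      341
filter rows where reading >= 341:
     site  reading
1   field      558
8  garage      341
add column reading_plus_3 = t['reading'] + 3:
     site  reading  reading_plus_3
1   field      558             561
8  garage      341             344
Hence 561.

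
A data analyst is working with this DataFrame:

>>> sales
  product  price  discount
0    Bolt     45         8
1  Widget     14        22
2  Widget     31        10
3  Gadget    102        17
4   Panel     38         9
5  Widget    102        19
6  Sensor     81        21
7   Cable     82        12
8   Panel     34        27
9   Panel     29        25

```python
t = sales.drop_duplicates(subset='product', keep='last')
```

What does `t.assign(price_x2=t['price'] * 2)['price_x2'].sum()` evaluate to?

drop duplicate product (keep=last):
  product  price  discount
0    Bolt     45         8
3  Gadget    102        17
5  Widget    102        19
6  Sensor     81        21
7   Cable     82        12
9   Panel     29        25
add column price_x2 = t['price'] * 2:
  product  price  discount  price_x2
0    Bolt     45         8        90
3  Gadget    102        17       204
5  Widget    102        19       204
6  Sensor     81        21       162
7   Cable     82        12       164
9   Panel     29        25        58
Reading off the sum of column 'price_x2', we get 882.

882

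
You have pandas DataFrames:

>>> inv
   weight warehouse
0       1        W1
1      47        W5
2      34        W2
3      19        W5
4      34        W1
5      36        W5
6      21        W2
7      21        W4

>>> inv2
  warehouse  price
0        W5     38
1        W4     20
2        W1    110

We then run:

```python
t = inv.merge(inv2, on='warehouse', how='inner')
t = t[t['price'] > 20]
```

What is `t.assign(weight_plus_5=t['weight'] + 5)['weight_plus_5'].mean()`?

32.4

merge on 'warehouse' (how='inner') → 6 rows:
   weight warehouse  price
0       1        W1    110
1      47        W5     38
2      19        W5     38
3      34        W1    110
4      36        W5     38
5      21        W4     20
filter rows where price > 20:
   weight warehouse  price
0       1        W1    110
1      47        W5     38
2      19        W5     38
3      34        W1    110
4      36        W5     38
add column weight_plus_5 = t['weight'] + 5:
   weight warehouse  price  weight_plus_5
0       1        W1    110              6
1      47        W5     38             52
2      19        W5     38             24
3      34        W1    110             39
4      36        W5     38             41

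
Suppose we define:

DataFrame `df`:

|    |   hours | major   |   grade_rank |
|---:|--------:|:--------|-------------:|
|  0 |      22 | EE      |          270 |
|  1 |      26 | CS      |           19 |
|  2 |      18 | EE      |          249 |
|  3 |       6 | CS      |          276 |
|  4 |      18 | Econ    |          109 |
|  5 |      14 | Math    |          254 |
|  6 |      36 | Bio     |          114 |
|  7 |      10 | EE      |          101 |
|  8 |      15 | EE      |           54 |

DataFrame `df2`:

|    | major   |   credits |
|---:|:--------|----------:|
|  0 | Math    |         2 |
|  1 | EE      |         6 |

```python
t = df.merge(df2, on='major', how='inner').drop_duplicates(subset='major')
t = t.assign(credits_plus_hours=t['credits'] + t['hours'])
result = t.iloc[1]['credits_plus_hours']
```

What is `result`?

merge on 'major' (how='inner') → 5 rows:
   hours major  grade_rank  credits
0     22    EE         270        6
1     18    EE         249        6
2     14  Math         254        2
3     10    EE         101        6
4     15    EE          54        6
drop duplicate major (keep=first):
   hours major  grade_rank  credits
0     22    EE         270        6
2     14  Math         254        2
add column credits_plus_hours = t['credits'] + t['hours']:
   hours major  grade_rank  credits  credits_plus_hours
0     22    EE         270        6                  28
2     14  Math         254        2                  16
So iloc[1]['credits_plus_hours'] = 16.

16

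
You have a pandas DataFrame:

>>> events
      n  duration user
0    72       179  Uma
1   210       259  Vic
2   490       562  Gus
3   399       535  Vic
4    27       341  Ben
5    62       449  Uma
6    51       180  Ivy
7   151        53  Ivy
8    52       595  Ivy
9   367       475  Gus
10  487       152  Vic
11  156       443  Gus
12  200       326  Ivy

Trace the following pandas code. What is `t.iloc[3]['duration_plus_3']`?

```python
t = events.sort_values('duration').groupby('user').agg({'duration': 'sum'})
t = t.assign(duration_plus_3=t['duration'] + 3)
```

sort by duration:
      n  duration user
7   151        53  Ivy
10  487       152  Vic
0    72       179  Uma
6    51       180  Ivy
1   210       259  Vic
12  200       326  Ivy
4    27       341  Ben
11  156       443  Gus
5    62       449  Uma
9   367       475  Gus
3   399       535  Vic
2   490       562  Gus
8    52       595  Ivy
group by user, sum of duration:
      duration
user          
Ben        341
Gus       1480
Ivy       1154
Uma        628
Vic        946
add column duration_plus_3 = t['duration'] + 3:
      duration  duration_plus_3
user                           
Ben        341              344
Gus       1480             1483
Ivy       1154             1157
Uma        628              631
Vic        946              949

631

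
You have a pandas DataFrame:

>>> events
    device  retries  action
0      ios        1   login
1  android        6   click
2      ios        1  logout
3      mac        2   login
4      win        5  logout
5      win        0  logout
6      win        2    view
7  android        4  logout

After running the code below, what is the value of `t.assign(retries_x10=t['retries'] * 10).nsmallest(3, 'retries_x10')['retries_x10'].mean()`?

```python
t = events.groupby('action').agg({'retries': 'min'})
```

10.0

group by action, min of retries:
        retries
action         
click         6
login         1
logout        0
view          2
add column retries_x10 = t['retries'] * 10:
        retries  retries_x10
action                      
click         6           60
login         1           10
logout        0            0
view          2           20
take 3 rows with smallest retries_x10:
        retries  retries_x10
action                      
logout        0            0
login         1           10
view          2           20
Taking the mean of column 'retries_x10' gives 10.0.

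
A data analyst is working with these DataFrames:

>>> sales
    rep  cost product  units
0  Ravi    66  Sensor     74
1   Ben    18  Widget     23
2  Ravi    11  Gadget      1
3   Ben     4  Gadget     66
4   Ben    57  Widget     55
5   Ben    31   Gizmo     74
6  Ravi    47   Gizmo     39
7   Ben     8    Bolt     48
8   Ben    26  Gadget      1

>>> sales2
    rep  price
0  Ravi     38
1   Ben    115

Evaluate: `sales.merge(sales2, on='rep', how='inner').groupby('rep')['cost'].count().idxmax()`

Ben

merge on 'rep' (how='inner') → 9 rows:
    rep  cost product  units  price
0  Ravi    66  Sensor     74     38
1   Ben    18  Widget     23    115
2  Ravi    11  Gadget      1     38
3   Ben     4  Gadget     66    115
4   Ben    57  Widget     55    115
5   Ben    31   Gizmo     74    115
6  Ravi    47   Gizmo     39     38
7   Ben     8    Bolt     48    115
8   Ben    26  Gadget      1    115
group by rep, count of cost:
rep
Ben     6
Ravi    3
Name: cost, dtype: int64
Finally, label with the largest value = Ben.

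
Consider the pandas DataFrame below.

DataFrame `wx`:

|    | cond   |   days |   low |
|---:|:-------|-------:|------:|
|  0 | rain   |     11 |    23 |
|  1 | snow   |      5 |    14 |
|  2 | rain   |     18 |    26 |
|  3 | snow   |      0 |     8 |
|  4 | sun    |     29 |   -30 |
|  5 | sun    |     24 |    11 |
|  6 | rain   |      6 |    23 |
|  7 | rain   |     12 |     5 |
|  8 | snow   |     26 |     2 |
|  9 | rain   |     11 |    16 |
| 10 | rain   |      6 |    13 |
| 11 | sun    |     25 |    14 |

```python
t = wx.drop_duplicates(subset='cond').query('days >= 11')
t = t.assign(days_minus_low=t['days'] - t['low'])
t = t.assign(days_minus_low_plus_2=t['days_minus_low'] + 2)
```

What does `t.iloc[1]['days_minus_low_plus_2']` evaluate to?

61

drop duplicate cond (keep=first):
   cond  days  low
0  rain    11   23
1  snow     5   14
4   sun    29  -30
filter rows where days >= 11:
   cond  days  low
0  rain    11   23
4   sun    29  -30
add column days_minus_low = t['days'] - t['low']:
   cond  days  low  days_minus_low
0  rain    11   23             -12
4   sun    29  -30              59
add column days_minus_low_plus_2 = t['days_minus_low'] + 2:
   cond  days  low  days_minus_low  days_minus_low_plus_2
0  rain    11   23             -12                    -10
4   sun    29  -30              59                     61
value at position 1, column 'days_minus_low_plus_2' → 61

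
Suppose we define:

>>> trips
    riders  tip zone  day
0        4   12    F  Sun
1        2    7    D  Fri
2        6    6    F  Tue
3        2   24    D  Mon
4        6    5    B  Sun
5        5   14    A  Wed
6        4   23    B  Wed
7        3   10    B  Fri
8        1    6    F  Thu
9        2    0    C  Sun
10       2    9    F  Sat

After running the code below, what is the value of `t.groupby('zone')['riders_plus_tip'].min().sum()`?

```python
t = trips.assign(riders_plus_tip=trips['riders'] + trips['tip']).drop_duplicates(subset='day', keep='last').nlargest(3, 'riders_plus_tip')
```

add column riders_plus_tip = trips['riders'] + trips['tip']:
    riders  tip zone  day  riders_plus_tip
0        4   12    F  Sun               16
1        2    7    D  Fri                9
2        6    6    F  Tue               12
3        2   24    D  Mon               26
4        6    5    B  Sun               11
5        5   14    A  Wed               19
6        4   23    B  Wed               27
7        3   10    B  Fri               13
8        1    6    F  Thu                7
9        2    0    C  Sun                2
10       2    9    F  Sat               11
drop duplicate day (keep=last):
    riders  tip zone  day  riders_plus_tip
2        6    6    F  Tue               12
3        2   24    D  Mon               26
6        4   23    B  Wed               27
7        3   10    B  Fri               13
8        1    6    F  Thu                7
9        2    0    C  Sun                2
10       2    9    F  Sat               11
take 3 rows with largest riders_plus_tip:
   riders  tip zone  day  riders_plus_tip
6       4   23    B  Wed               27
3       2   24    D  Mon               26
7       3   10    B  Fri               13
group by zone, min of riders_plus_tip:
zone
B    13
D    26
Name: riders_plus_tip, dtype: int64
Then the sum of the resulting series: 39

39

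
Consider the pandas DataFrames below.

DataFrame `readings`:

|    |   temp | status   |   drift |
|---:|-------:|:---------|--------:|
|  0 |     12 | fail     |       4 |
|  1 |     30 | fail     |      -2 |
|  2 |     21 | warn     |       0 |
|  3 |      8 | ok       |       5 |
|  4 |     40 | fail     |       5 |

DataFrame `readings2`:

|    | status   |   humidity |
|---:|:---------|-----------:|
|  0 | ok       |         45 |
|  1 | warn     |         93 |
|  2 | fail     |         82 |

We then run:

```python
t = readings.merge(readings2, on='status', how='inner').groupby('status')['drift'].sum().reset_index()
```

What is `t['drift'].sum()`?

merge on 'status' (how='inner') → 5 rows:
   temp status  drift  humidity
0    12   fail      4        82
1    30   fail     -2        82
2    21   warn      0        93
3     8     ok      5        45
4    40   fail      5        82
group by status, sum of drift:
status
fail    7
ok      5
warn    0
Name: drift, dtype: int64
reset_index():
  status  drift
0   fail      7
1     ok      5
2   warn      0
Finally, sum of column 'drift' = 12.

12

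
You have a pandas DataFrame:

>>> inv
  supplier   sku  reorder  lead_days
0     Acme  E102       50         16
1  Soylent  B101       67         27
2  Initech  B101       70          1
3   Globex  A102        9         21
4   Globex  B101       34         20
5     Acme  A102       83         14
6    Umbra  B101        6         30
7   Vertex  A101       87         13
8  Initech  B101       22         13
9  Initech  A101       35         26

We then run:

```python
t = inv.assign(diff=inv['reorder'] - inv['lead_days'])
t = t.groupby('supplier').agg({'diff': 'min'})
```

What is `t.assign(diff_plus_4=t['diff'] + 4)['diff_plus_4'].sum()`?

add column diff = inv['reorder'] - inv['lead_days']:
  supplier   sku  reorder  lead_days  diff
0     Acme  E102       50         16    34
1  Soylent  B101       67         27    40
2  Initech  B101       70          1    69
3   Globex  A102        9         21   -12
4   Globex  B101       34         20    14
5     Acme  A102       83         14    69
6    Umbra  B101        6         30   -24
7   Vertex  A101       87         13    74
8  Initech  B101       22         13     9
9  Initech  A101       35         26     9
group by supplier, min of diff:
          diff
supplier      
Acme        34
Globex     -12
Initech      9
Soylent     40
Umbra      -24
Vertex      74
add column diff_plus_4 = t['diff'] + 4:
          diff  diff_plus_4
supplier                   
Acme        34           38
Globex     -12           -8
Initech      9           13
Soylent     40           44
Umbra      -24          -20
Vertex      74           78
Then the sum of column 'diff_plus_4': 145

145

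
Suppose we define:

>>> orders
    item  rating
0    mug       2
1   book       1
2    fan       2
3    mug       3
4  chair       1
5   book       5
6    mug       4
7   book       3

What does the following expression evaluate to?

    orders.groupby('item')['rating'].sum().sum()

group by item, sum of rating:
item
book     9
chair    1
fan      2
mug      9
Name: rating, dtype: int64

21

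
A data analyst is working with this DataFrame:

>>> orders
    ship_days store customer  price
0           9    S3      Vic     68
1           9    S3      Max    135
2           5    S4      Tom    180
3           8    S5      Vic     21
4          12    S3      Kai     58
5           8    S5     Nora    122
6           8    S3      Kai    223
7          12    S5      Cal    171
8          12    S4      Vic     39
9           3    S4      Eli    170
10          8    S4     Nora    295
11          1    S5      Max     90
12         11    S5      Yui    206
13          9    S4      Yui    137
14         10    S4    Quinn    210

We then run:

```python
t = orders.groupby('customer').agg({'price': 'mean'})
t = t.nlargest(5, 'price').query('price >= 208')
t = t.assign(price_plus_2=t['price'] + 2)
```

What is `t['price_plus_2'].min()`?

group by customer, mean of price:
               price
customer            
Cal       171.000000
Eli       170.000000
Kai       140.500000
Max       112.500000
Nora      208.500000
Quinn     210.000000
Tom       180.000000
Vic        42.666667
Yui       171.500000
take 5 rows with largest price:
          price
customer       
Quinn     210.0
Nora      208.5
Tom       180.0
Yui       171.5
Cal       171.0
filter rows where price >= 208:
          price
customer       
Quinn     210.0
Nora      208.5
add column price_plus_2 = t['price'] + 2:
          price  price_plus_2
customer                     
Quinn     210.0         212.0
Nora      208.5         210.5
Taking the min of column 'price_plus_2' gives 210.5.

210.5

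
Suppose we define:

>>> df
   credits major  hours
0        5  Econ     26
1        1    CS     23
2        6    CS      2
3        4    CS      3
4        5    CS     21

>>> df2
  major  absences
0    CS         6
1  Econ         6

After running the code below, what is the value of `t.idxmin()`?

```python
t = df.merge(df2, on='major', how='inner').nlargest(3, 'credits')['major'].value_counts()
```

merge on 'major' (how='inner') → 5 rows:
   credits major  hours  absences
0        5  Econ     26         6
1        1    CS     23         6
2        6    CS      2         6
3        4    CS      3         6
4        5    CS     21         6
take 3 rows with largest credits:
   credits major  hours  absences
2        6    CS      2         6
0        5  Econ     26         6
4        5    CS     21         6
value_counts of major:
major
CS      2
Econ    1
Name: count, dtype: int64
Then the label with the smallest value: Econ

Econ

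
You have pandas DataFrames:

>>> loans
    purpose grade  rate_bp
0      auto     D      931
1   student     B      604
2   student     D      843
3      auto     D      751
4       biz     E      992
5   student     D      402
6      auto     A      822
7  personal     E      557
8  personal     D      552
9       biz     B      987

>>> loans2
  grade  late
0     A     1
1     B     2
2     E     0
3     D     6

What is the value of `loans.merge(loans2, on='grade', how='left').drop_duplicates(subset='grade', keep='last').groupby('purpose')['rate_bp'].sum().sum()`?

merge on 'grade' (how='left') → 10 rows:
    purpose grade  rate_bp  late
0      auto     D      931     6
1   student     B      604     2
2   student     D      843     6
3      auto     D      751     6
4       biz     E      992     0
5   student     D      402     6
6      auto     A      822     1
7  personal     E      557     0
8  personal     D      552     6
9       biz     B      987     2
drop duplicate grade (keep=last):
    purpose grade  rate_bp  late
6      auto     A      822     1
7  personal     E      557     0
8  personal     D      552     6
9       biz     B      987     2
group by purpose, sum of rate_bp:
purpose
auto         822
biz          987
personal    1109
Name: rate_bp, dtype: int64

2918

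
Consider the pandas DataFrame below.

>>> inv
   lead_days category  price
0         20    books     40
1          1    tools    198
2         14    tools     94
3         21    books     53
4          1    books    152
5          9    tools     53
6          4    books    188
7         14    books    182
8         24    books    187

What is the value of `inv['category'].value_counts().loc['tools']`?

value_counts of category:
category
books    6
tools    3
Name: count, dtype: int64

3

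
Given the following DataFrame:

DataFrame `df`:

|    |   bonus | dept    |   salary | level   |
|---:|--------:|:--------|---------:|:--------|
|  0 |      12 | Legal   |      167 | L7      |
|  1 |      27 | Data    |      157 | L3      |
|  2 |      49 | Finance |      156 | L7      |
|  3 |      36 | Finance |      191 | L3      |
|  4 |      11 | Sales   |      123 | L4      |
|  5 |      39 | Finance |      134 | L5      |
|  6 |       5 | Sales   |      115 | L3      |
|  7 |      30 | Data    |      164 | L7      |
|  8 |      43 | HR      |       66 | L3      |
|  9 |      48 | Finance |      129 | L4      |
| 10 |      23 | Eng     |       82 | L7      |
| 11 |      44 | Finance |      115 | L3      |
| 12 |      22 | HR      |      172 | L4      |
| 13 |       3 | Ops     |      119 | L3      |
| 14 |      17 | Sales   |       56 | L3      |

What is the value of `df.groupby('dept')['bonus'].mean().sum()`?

group by dept, mean of bonus:
dept
Data       28.5
Eng        23.0
Finance    43.2
HR         32.5
Legal      12.0
Ops         3.0
Sales      11.0
Name: bonus, dtype: float64

153.2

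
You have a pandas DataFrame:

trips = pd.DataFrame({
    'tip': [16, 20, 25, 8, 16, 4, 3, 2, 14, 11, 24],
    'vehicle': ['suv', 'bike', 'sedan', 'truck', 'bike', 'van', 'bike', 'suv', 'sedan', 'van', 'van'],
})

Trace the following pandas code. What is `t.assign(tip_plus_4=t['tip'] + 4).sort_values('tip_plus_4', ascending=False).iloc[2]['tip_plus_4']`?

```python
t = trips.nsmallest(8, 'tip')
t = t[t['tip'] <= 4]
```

take 8 rows with smallest tip:
   tip vehicle
7    2     suv
6    3    bike
5    4     van
3    8   truck
9   11     van
8   14   sedan
0   16     suv
4   16    bike
filter rows where tip <= 4:
   tip vehicle
7    2     suv
6    3    bike
5    4     van
add column tip_plus_4 = t['tip'] + 4:
   tip vehicle  tip_plus_4
7    2     suv           6
6    3    bike           7
5    4     van           8
sort by tip_plus_4 descending:
   tip vehicle  tip_plus_4
5    4     van           8
6    3    bike           7
7    2     suv           6

6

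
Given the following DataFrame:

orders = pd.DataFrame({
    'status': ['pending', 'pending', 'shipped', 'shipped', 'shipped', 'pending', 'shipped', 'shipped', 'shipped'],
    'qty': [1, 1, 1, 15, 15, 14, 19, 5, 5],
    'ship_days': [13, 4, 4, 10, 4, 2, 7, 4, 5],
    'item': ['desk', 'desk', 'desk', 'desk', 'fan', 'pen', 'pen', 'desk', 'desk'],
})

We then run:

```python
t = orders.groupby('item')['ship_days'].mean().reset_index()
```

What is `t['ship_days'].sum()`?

group by item, mean of ship_days:
item
desk    6.666667
fan     4.000000
pen     4.500000
Name: ship_days, dtype: float64
reset_index():
   item  ship_days
0  desk   6.666667
1   fan   4.000000
2   pen   4.500000
Hence 15.1666666667.

15.1666666667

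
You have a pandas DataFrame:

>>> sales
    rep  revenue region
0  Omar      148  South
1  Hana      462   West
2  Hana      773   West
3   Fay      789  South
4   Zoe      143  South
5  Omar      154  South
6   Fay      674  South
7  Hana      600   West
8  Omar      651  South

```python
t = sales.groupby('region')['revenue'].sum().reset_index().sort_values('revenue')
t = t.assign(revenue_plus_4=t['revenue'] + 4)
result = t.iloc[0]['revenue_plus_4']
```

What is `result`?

1839

group by region, sum of revenue:
region
South    2559
West     1835
Name: revenue, dtype: int64
reset_index():
  region  revenue
0  South     2559
1   West     1835
sort by revenue:
  region  revenue
1   West     1835
0  South     2559
add column revenue_plus_4 = t['revenue'] + 4:
  region  revenue  revenue_plus_4
1   West     1835            1839
0  South     2559            2563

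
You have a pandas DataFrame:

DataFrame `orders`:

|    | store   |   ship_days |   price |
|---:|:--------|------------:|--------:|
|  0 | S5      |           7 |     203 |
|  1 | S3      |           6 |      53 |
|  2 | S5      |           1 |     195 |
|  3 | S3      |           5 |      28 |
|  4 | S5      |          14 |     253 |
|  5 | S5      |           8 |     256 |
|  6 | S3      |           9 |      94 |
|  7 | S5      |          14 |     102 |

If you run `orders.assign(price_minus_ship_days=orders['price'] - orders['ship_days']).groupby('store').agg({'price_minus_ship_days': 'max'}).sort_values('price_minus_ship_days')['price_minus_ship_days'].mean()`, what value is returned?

166.5

add column price_minus_ship_days = orders['price'] - orders['ship_days']:
  store  ship_days  price  price_minus_ship_days
0    S5          7    203                    196
1    S3          6     53                     47
2    S5          1    195                    194
3    S3          5     28                     23
4    S5         14    253                    239
5    S5          8    256                    248
6    S3          9     94                     85
7    S5         14    102                     88
group by store, max of price_minus_ship_days:
       price_minus_ship_days
store                       
S3                        85
S5                       248
sort by price_minus_ship_days:
       price_minus_ship_days
store                       
S3                        85
S5                       248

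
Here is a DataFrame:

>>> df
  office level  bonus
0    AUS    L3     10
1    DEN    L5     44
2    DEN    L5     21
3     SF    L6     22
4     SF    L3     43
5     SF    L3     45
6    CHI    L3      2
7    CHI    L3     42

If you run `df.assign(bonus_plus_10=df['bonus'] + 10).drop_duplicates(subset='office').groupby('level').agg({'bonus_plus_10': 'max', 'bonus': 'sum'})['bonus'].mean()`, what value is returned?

add column bonus_plus_10 = df['bonus'] + 10:
  office level  bonus  bonus_plus_10
0    AUS    L3     10             20
1    DEN    L5     44             54
2    DEN    L5     21             31
3     SF    L6     22             32
4     SF    L3     43             53
5     SF    L3     45             55
6    CHI    L3      2             12
7    CHI    L3     42             52
drop duplicate office (keep=first):
  office level  bonus  bonus_plus_10
0    AUS    L3     10             20
1    DEN    L5     44             54
3     SF    L6     22             32
6    CHI    L3      2             12
group by level: max(bonus_plus_10), sum(bonus):
       bonus_plus_10  bonus
level                      
L3                20     12
L5                54     44
L6                32     22

26.0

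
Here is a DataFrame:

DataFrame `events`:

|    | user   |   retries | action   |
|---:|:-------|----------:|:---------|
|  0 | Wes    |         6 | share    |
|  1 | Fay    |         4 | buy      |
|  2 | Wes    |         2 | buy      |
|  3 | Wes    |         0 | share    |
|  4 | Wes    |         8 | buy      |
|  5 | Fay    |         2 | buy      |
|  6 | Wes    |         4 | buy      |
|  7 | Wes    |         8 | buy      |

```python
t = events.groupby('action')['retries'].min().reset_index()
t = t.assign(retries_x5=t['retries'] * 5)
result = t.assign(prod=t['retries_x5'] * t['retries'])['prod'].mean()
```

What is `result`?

10.0

group by action, min of retries:
action
buy      2
share    0
Name: retries, dtype: int64
reset_index():
  action  retries
0    buy        2
1  share        0
add column retries_x5 = t['retries'] * 5:
  action  retries  retries_x5
0    buy        2          10
1  share        0           0
add column prod = t['retries_x5'] * t['retries']:
  action  retries  retries_x5  prod
0    buy        2          10    20
1  share        0           0     0
Taking the mean of column 'prod' gives 10.0.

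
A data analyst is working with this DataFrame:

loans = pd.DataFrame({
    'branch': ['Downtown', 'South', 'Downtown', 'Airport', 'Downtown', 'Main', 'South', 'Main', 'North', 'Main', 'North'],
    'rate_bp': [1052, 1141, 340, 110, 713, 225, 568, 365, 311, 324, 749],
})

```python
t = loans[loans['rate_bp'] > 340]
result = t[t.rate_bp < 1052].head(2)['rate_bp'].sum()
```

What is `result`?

filter rows where rate_bp > 340:
      branch  rate_bp
0   Downtown     1052
1      South     1141
4   Downtown      713
6      South      568
7       Main      365
10     North      749
filter rows where rate_bp < 1052:
      branch  rate_bp
4   Downtown      713
6      South      568
7       Main      365
10     North      749
take first 2 rows:
     branch  rate_bp
4  Downtown      713
6     South      568
Hence 1281.

1281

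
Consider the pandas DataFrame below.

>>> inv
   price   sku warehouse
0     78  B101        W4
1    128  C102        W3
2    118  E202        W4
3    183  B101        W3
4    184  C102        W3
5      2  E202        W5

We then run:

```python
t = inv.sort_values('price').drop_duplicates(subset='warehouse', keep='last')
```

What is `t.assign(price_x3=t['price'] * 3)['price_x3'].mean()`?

304.0

sort by price:
   price   sku warehouse
5      2  E202        W5
0     78  B101        W4
2    118  E202        W4
1    128  C102        W3
3    183  B101        W3
4    184  C102        W3
drop duplicate warehouse (keep=last):
   price   sku warehouse
5      2  E202        W5
2    118  E202        W4
4    184  C102        W3
add column price_x3 = t['price'] * 3:
   price   sku warehouse  price_x3
5      2  E202        W5         6
2    118  E202        W4       354
4    184  C102        W3       552
Taking the mean of column 'price_x3' gives 304.0.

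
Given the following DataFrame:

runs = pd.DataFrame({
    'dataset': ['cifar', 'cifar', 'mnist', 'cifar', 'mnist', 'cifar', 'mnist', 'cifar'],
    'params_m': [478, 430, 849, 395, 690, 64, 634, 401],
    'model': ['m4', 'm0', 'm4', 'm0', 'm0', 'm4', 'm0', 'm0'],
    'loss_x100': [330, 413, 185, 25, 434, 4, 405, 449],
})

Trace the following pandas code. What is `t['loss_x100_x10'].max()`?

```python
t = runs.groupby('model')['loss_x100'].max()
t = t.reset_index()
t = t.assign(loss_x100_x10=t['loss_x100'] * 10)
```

group by model, max of loss_x100:
model
m0    449
m4    330
Name: loss_x100, dtype: int64
reset_index():
  model  loss_x100
0    m0        449
1    m4        330
add column loss_x100_x10 = t['loss_x100'] * 10:
  model  loss_x100  loss_x100_x10
0    m0        449           4490
1    m4        330           3300
Reading off the max of column 'loss_x100_x10', we get 4490.

4490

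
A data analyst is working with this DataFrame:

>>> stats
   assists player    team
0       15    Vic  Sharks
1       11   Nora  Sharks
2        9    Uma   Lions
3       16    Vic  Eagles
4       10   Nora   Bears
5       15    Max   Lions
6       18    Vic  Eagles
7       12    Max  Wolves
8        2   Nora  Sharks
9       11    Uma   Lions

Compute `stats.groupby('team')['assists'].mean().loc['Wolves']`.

12.0

group by team, mean of assists:
team
Bears     10.000000
Eagles    17.000000
Lions     11.666667
Sharks     9.333333
Wolves    12.000000
Name: assists, dtype: float64
So loc['Wolves'] = 12.0.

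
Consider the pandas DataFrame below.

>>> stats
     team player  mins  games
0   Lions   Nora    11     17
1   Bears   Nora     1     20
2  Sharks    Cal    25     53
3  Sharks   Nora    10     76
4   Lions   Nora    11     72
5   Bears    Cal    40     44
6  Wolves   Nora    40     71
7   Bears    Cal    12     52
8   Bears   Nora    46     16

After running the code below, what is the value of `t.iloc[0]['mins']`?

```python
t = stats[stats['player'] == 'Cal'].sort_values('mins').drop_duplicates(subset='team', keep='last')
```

filter rows where player == 'Cal':
     team player  mins  games
2  Sharks    Cal    25     53
5   Bears    Cal    40     44
7   Bears    Cal    12     52
sort by mins:
     team player  mins  games
7   Bears    Cal    12     52
2  Sharks    Cal    25     53
5   Bears    Cal    40     44
drop duplicate team (keep=last):
     team player  mins  games
2  Sharks    Cal    25     53
5   Bears    Cal    40     44

25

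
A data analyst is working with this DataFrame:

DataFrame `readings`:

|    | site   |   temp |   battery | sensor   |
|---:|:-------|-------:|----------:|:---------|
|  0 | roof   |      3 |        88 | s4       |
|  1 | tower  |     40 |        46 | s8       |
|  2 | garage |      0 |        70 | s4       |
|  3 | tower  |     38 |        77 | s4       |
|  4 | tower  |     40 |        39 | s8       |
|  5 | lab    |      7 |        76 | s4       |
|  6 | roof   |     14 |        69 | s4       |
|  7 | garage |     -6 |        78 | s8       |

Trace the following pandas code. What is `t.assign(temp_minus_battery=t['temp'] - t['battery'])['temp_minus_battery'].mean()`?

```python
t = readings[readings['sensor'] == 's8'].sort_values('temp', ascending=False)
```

-29.6666666667

filter rows where sensor == 's8':
     site  temp  battery sensor
1   tower    40       46     s8
4   tower    40       39     s8
7  garage    -6       78     s8
sort by temp descending:
     site  temp  battery sensor
1   tower    40       46     s8
4   tower    40       39     s8
7  garage    -6       78     s8
add column temp_minus_battery = t['temp'] - t['battery']:
     site  temp  battery sensor  temp_minus_battery
1   tower    40       46     s8                  -6
4   tower    40       39     s8                   1
7  garage    -6       78     s8                 -84
Then the mean of column 'temp_minus_battery': -29.6666666667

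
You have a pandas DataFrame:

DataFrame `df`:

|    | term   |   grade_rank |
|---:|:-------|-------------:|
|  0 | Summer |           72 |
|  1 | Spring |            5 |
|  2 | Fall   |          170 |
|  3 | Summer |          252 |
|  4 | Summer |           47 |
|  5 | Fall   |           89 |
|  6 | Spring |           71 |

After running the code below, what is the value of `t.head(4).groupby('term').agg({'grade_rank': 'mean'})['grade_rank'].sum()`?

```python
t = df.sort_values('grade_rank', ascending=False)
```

sort by grade_rank descending:
     term  grade_rank
3  Summer         252
2    Fall         170
5    Fall          89
0  Summer          72
6  Spring          71
4  Summer          47
1  Spring           5
take first 4 rows:
     term  grade_rank
3  Summer         252
2    Fall         170
5    Fall          89
0  Summer          72
group by term, mean of grade_rank:
        grade_rank
term              
Fall         129.5
Summer       162.0

291.5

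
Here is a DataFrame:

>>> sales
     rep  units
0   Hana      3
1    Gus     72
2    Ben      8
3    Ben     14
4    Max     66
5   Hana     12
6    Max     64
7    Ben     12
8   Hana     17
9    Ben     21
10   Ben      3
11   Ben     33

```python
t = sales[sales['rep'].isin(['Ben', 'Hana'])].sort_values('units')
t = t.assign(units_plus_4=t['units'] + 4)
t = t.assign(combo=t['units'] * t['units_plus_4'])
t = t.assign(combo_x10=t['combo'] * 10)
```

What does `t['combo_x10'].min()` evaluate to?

filter rows where rep in ['Ben', 'Hana']:
     rep  units
0   Hana      3
2    Ben      8
3    Ben     14
5   Hana     12
7    Ben     12
8   Hana     17
9    Ben     21
10   Ben      3
11   Ben     33
sort by units:
     rep  units
0   Hana      3
10   Ben      3
2    Ben      8
5   Hana     12
7    Ben     12
3    Ben     14
8   Hana     17
9    Ben     21
11   Ben     33
add column units_plus_4 = t['units'] + 4:
     rep  units  units_plus_4
0   Hana      3             7
10   Ben      3             7
2    Ben      8            12
5   Hana     12            16
7    Ben     12            16
3    Ben     14            18
8   Hana     17            21
9    Ben     21            25
11   Ben     33            37
add column combo = t['units'] * t['units_plus_4']:
     rep  units  units_plus_4  combo
0   Hana      3             7     21
10   Ben      3             7     21
2    Ben      8            12     96
5   Hana     12            16    192
7    Ben     12            16    192
3    Ben     14            18    252
8   Hana     17            21    357
9    Ben     21            25    525
11   Ben     33            37   1221
add column combo_x10 = t['combo'] * 10:
     rep  units  units_plus_4  combo  combo_x10
0   Hana      3             7     21        210
10   Ben      3             7     21        210
2    Ben      8            12     96        960
5   Hana     12            16    192       1920
7    Ben     12            16    192       1920
3    Ben     14            18    252       2520
8   Hana     17            21    357       3570
9    Ben     21            25    525       5250
11   Ben     33            37   1221      12210

210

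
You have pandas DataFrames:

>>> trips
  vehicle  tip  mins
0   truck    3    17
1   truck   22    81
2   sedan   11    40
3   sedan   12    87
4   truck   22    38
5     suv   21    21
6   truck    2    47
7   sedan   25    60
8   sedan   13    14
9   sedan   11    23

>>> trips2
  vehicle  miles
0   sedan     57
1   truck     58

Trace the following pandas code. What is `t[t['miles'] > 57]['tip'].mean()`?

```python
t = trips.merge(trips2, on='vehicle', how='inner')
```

12.25

merge on 'vehicle' (how='inner') → 9 rows:
  vehicle  tip  mins  miles
0   truck    3    17     58
1   truck   22    81     58
2   sedan   11    40     57
3   sedan   12    87     57
4   truck   22    38     58
5   truck    2    47     58
6   sedan   25    60     57
7   sedan   13    14     57
8   sedan   11    23     57
filter rows where miles > 57:
  vehicle  tip  mins  miles
0   truck    3    17     58
1   truck   22    81     58
4   truck   22    38     58
5   truck    2    47     58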